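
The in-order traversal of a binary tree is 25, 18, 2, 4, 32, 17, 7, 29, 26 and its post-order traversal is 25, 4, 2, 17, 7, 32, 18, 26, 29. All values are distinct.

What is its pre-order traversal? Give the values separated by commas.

29, 18, 25, 32, 2, 4, 7, 17, 26

The last element of post-order is the root; it splits in-order into left and right subtrees.
Root 29: left subtree has 7 nodes {25, 18, 2, 4, 32, 17, 7}, right has 1 {26}.
  Root 18: left subtree has 1 node {25}, right has 5 {2, 4, 32, 17, 7}.
    Root 32: left subtree has 2 nodes {2, 4}, right has 2 {17, 7}.
      Root 2: left subtree has 0 nodes { }, right has 1 {4}.
      Root 7: left subtree has 1 node {17}, right has 0 { }.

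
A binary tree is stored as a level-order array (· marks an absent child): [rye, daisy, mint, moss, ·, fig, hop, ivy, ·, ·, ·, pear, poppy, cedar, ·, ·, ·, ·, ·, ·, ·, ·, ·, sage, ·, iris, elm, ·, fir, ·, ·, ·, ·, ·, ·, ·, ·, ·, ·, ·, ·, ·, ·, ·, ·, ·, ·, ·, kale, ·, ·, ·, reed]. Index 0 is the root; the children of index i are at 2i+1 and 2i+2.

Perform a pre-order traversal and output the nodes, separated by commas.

Pre-order visits the node, then its left subtree, then its right subtree.
Visit rye.
At rye: go left to daisy.
  Visit daisy.
  At daisy: go left to moss.
    Visit moss.
    At moss: go left to ivy.
      ivy is a leaf — visit ivy.
    At moss: no right child.
  At daisy: no right child.
At rye: go right to mint.
  Visit mint.
  At mint: go left to fig.
    Visit fig.
    At fig: go left to pear.
      Visit pear.
      At pear: go left to sage.
        Visit sage.
        At sage: no left child.
        At sage: go right to kale.
          kale is a leaf — visit kale.
      At pear: no right child.
    At fig: go right to poppy.
      Visit poppy.
      At poppy: go left to iris.
        Visit iris.
        At iris: no left child.
        At iris: go right to reed.
          reed is a leaf — visit reed.
      At poppy: go right to elm.
        elm is a leaf — visit elm.
  At mint: go right to hop.
    Visit hop.
    At hop: go left to cedar.
      Visit cedar.
      At cedar: no left child.
      At cedar: go right to fir.
        fir is a leaf — visit fir.
    At hop: no right child.

rye, daisy, moss, ivy, mint, fig, pear, sage, kale, poppy, iris, reed, elm, hop, cedar, fir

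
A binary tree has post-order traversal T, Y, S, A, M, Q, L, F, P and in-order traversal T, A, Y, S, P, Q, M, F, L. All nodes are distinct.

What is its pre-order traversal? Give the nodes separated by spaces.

The last element of post-order is the root; it splits in-order into left and right subtrees.
Root P: left subtree has 4 nodes {T, A, Y, S}, right has 4 {Q, M, F, L}.
  Root A: left subtree has 1 node {T}, right has 2 {Y, S}.
    Root S: left subtree has 1 node {Y}, right has 0 { }.
  Root F: left subtree has 2 nodes {Q, M}, right has 1 {L}.
    Root Q: left subtree has 0 nodes { }, right has 1 {M}.

P A T S Y F Q M L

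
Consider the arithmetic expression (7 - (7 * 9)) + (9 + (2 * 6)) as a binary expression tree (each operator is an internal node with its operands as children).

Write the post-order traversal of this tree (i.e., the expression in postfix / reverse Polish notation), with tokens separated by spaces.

7 7 9 * - 9 2 6 * + +

Post-order on an expression tree gives postfix notation: for each operator, emit left operand, right operand, then the operator.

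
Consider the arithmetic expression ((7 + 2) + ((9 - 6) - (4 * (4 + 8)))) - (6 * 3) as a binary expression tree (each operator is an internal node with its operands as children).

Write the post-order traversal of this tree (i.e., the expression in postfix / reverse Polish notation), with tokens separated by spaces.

7 2 + 9 6 - 4 4 8 + * - + 6 3 * -

Post-order on an expression tree gives postfix notation: for each operator, emit left operand, right operand, then the operator.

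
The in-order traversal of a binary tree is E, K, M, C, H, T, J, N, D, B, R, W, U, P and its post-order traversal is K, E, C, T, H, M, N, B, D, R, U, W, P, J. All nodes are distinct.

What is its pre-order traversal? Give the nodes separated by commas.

J, M, E, K, H, C, T, P, W, R, D, N, B, U

The last element of post-order is the root; it splits in-order into left and right subtrees.
Root J: left subtree has 6 nodes {E, K, M, C, H, T}, right has 7 {N, D, B, R, W, U, P}.
  Root M: left subtree has 2 nodes {E, K}, right has 3 {C, H, T}.
    Root E: left subtree has 0 nodes { }, right has 1 {K}.
    Root H: left subtree has 1 node {C}, right has 1 {T}.
  Root P: left subtree has 6 nodes {N, D, B, R, W, U}, right has 0 { }.
    Root W: left subtree has 4 nodes {N, D, B, R}, right has 1 {U}.
      Root R: left subtree has 3 nodes {N, D, B}, right has 0 { }.
        Root D: left subtree has 1 node {N}, right has 1 {B}.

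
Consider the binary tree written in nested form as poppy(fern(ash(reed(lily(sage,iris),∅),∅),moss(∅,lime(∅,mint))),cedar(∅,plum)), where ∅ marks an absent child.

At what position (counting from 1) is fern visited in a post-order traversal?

Post-order visits the left subtree, then the right subtree, then the node.
At poppy: go left to fern.
  At fern: go left to ash.
    At ash: go left to reed.
      At reed: go left to lily.
        At lily: go left to sage.
          sage is a leaf — visit sage.
        At lily: go right to iris.
          iris is a leaf — visit iris.
        Visit lily.
      At reed: no right child.
      Visit reed.
    At ash: no right child.
    Visit ash.
  At fern: go right to moss.
    At moss: no left child.
    At moss: go right to lime.
      At lime: no left child.
      At lime: go right to mint.
        mint is a leaf — visit mint.
      Visit lime.
    Visit moss.
  Visit fern.
At poppy: go right to cedar.
  At cedar: no left child.
  At cedar: go right to plum.
    plum is a leaf — visit plum.
  Visit cedar.
Visit poppy.
Full post-order sequence: sage, iris, lily, reed, ash, mint, lime, moss, fern, plum, cedar, poppy.

9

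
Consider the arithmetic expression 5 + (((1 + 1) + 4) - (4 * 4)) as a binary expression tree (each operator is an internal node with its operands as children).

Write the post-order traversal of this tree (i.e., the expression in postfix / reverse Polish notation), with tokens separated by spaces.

5 1 1 + 4 + 4 4 * - +

Post-order on an expression tree gives postfix notation: for each operator, emit left operand, right operand, then the operator.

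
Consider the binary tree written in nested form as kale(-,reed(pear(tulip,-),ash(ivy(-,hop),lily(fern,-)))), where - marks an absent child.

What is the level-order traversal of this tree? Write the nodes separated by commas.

kale, reed, pear, ash, tulip, ivy, lily, hop, fern

Level-order visits nodes level by level from the root, left to right within each level.
Level 0: kale
Level 1: reed
Level 2: pear, ash
Level 3: tulip, ivy, lily
Level 4: hop, fern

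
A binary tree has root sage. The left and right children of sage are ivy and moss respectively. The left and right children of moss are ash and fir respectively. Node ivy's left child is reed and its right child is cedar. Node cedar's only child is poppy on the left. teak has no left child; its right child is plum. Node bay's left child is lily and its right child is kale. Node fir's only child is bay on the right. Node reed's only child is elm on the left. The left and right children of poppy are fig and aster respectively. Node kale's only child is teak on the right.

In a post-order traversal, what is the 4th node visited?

aster

Post-order visits the left subtree, then the right subtree, then the node.
At sage: go left to ivy.
  At ivy: go left to reed.
    At reed: go left to elm.
      elm is a leaf — visit elm.
    At reed: no right child.
    Visit reed.
  At ivy: go right to cedar.
    At cedar: go left to poppy.
      At poppy: go left to fig.
        fig is a leaf — visit fig.
      At poppy: go right to aster.
        aster is a leaf — visit aster.
      Visit poppy.
    At cedar: no right child.
    Visit cedar.
  Visit ivy.
At sage: go right to moss.
  At moss: go left to ash.
    ash is a leaf — visit ash.
  At moss: go right to fir.
    At fir: no left child.
    At fir: go right to bay.
      At bay: go left to lily.
        lily is a leaf — visit lily.
      At bay: go right to kale.
        At kale: no left child.
        At kale: go right to teak.
          At teak: no left child.
          At teak: go right to plum.
            plum is a leaf — visit plum.
          Visit teak.
        Visit kale.
      Visit bay.
    Visit fir.
  Visit moss.
Visit sage.
Full post-order sequence: elm, reed, fig, aster, poppy, cedar, ivy, ash, lily, plum, teak, kale, bay, fir, moss, sage.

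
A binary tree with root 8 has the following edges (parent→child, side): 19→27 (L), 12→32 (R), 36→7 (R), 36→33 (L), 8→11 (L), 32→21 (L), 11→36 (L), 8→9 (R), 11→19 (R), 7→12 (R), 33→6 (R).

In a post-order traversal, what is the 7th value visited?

Post-order visits the left subtree, then the right subtree, then the node.
At 8: go left to 11.
  At 11: go left to 36.
    At 36: go left to 33.
      At 33: no left child.
      At 33: go right to 6.
        6 is a leaf — visit 6.
      Visit 33.
    At 36: go right to 7.
      At 7: no left child.
      At 7: go right to 12.
        At 12: no left child.
        At 12: go right to 32.
          At 32: go left to 21.
            21 is a leaf — visit 21.
          At 32: no right child.
          Visit 32.
        Visit 12.
      Visit 7.
    Visit 36.
  At 11: go right to 19.
    At 19: go left to 27.
      27 is a leaf — visit 27.
    At 19: no right child.
    Visit 19.
  Visit 11.
At 8: go right to 9.
  9 is a leaf — visit 9.
Visit 8.
Full post-order sequence: 6, 33, 21, 32, 12, 7, 36, 27, 19, 11, 9, 8.

36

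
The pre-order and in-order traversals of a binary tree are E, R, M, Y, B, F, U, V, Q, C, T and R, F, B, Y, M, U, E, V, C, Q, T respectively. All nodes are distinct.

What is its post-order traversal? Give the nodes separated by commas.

F, B, Y, U, M, R, C, T, Q, V, E

The first element of pre-order is the root; it splits in-order into left and right subtrees.
Root E: left subtree has 6 nodes {R, F, B, Y, M, U}, right has 4 {V, C, Q, T}.
  Root R: left subtree has 0 nodes { }, right has 5 {F, B, Y, M, U}.
    Root M: left subtree has 3 nodes {F, B, Y}, right has 1 {U}.
      Root Y: left subtree has 2 nodes {F, B}, right has 0 { }.
        Root B: left subtree has 1 node {F}, right has 0 { }.
  Root V: left subtree has 0 nodes { }, right has 3 {C, Q, T}.
    Root Q: left subtree has 1 node {C}, right has 1 {T}.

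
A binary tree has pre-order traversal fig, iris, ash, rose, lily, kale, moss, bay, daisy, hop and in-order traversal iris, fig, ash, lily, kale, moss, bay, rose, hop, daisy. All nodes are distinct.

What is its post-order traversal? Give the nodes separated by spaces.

The first element of pre-order is the root; it splits in-order into left and right subtrees.
Root fig: left subtree has 1 node {iris}, right has 8 {ash, lily, kale, moss, bay, rose, hop, daisy}.
  Root ash: left subtree has 0 nodes { }, right has 7 {lily, kale, moss, bay, rose, hop, daisy}.
    Root rose: left subtree has 4 nodes {lily, kale, moss, bay}, right has 2 {hop, daisy}.
      Root lily: left subtree has 0 nodes { }, right has 3 {kale, moss, bay}.
        Root kale: left subtree has 0 nodes { }, right has 2 {moss, bay}.
          Root moss: left subtree has 0 nodes { }, right has 1 {bay}.
      Root daisy: left subtree has 1 node {hop}, right has 0 { }.

iris bay moss kale lily hop daisy rose ash fig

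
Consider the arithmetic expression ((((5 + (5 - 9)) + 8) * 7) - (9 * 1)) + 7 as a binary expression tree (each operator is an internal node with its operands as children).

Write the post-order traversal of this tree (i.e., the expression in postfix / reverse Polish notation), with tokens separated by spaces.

Post-order on an expression tree gives postfix notation: for each operator, emit left operand, right operand, then the operator.

5 5 9 - + 8 + 7 * 9 1 * - 7 +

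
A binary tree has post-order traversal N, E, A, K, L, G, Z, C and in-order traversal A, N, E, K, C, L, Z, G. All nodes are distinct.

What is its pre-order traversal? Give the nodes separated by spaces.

C K A E N Z L G

The last element of post-order is the root; it splits in-order into left and right subtrees.
Root C: left subtree has 4 nodes {A, N, E, K}, right has 3 {L, Z, G}.
  Root K: left subtree has 3 nodes {A, N, E}, right has 0 { }.
    Root A: left subtree has 0 nodes { }, right has 2 {N, E}.
      Root E: left subtree has 1 node {N}, right has 0 { }.
  Root Z: left subtree has 1 node {L}, right has 1 {G}.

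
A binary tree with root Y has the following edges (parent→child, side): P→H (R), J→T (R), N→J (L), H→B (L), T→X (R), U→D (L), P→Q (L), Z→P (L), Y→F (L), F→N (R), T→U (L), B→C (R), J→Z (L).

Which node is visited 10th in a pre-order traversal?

C

Pre-order visits the node, then its left subtree, then its right subtree.
Visit Y.
At Y: go left to F.
  Visit F.
  At F: no left child.
  At F: go right to N.
    Visit N.
    At N: go left to J.
      Visit J.
      At J: go left to Z.
        Visit Z.
        At Z: go left to P.
          Visit P.
          At P: go left to Q.
            Q is a leaf — visit Q.
          At P: go right to H.
            Visit H.
            At H: go left to B.
              Visit B.
              At B: no left child.
              At B: go right to C.
                C is a leaf — visit C.
            At H: no right child.
        At Z: no right child.
      At J: go right to T.
        Visit T.
        At T: go left to U.
          Visit U.
          At U: go left to D.
            D is a leaf — visit D.
          At U: no right child.
        At T: go right to X.
          X is a leaf — visit X.
    At N: no right child.
At Y: no right child.
Full pre-order sequence: Y, F, N, J, Z, P, Q, H, B, C, T, U, D, X.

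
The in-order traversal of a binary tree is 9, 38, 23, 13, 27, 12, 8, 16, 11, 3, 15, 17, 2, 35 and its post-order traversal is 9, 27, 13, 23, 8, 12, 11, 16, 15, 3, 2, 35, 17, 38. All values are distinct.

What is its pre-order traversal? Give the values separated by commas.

38, 9, 17, 3, 16, 12, 23, 13, 27, 8, 11, 15, 35, 2

The last element of post-order is the root; it splits in-order into left and right subtrees.
Root 38: left subtree has 1 node {9}, right has 12 {23, 13, 27, 12, 8, 16, 11, 3, 15, 17, 2, 35}.
  Root 17: left subtree has 9 nodes {23, 13, 27, 12, 8, 16, 11, 3, 15}, right has 2 {2, 35}.
    Root 3: left subtree has 7 nodes {23, 13, 27, 12, 8, 16, 11}, right has 1 {15}.
      Root 16: left subtree has 5 nodes {23, 13, 27, 12, 8}, right has 1 {11}.
        Root 12: left subtree has 3 nodes {23, 13, 27}, right has 1 {8}.
          Root 23: left subtree has 0 nodes { }, right has 2 {13, 27}.
            Root 13: left subtree has 0 nodes { }, right has 1 {27}.
    Root 35: left subtree has 1 node {2}, right has 0 { }.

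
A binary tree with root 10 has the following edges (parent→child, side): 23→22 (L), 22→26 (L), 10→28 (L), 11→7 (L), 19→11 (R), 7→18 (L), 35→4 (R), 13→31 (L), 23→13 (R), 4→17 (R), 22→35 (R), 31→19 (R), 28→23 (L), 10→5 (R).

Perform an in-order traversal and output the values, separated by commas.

26, 22, 35, 4, 17, 23, 31, 19, 18, 7, 11, 13, 28, 10, 5

In-order visits the left subtree, then the node, then the right subtree.
At 10: go left to 28.
  At 28: go left to 23.
    At 23: go left to 22.
      At 22: go left to 26.
        26 is a leaf — visit 26.
      Visit 22.
      At 22: go right to 35.
        At 35: no left child.
        Visit 35.
        At 35: go right to 4.
          At 4: no left child.
          Visit 4.
          At 4: go right to 17.
            17 is a leaf — visit 17.
    Visit 23.
    At 23: go right to 13.
      At 13: go left to 31.
        At 31: no left child.
        Visit 31.
        At 31: go right to 19.
          At 19: no left child.
          Visit 19.
          At 19: go right to 11.
            At 11: go left to 7.
              At 7: go left to 18.
                18 is a leaf — visit 18.
              Visit 7.
              At 7: no right child.
            Visit 11.
            At 11: no right child.
      Visit 13.
      At 13: no right child.
  Visit 28.
  At 28: no right child.
Visit 10.
At 10: go right to 5.
  5 is a leaf — visit 5.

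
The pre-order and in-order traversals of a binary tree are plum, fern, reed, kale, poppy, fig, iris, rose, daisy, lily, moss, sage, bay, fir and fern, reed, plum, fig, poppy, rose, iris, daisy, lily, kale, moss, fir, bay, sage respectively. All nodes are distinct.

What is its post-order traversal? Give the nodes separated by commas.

reed, fern, fig, rose, lily, daisy, iris, poppy, fir, bay, sage, moss, kale, plum

The first element of pre-order is the root; it splits in-order into left and right subtrees.
Root plum: left subtree has 2 nodes {fern, reed}, right has 11 {fig, poppy, rose, iris, daisy, lily, kale, moss, fir, bay, sage}.
  Root fern: left subtree has 0 nodes { }, right has 1 {reed}.
  Root kale: left subtree has 6 nodes {fig, poppy, rose, iris, daisy, lily}, right has 4 {moss, fir, bay, sage}.
    Root poppy: left subtree has 1 node {fig}, right has 4 {rose, iris, daisy, lily}.
      Root iris: left subtree has 1 node {rose}, right has 2 {daisy, lily}.
        Root daisy: left subtree has 0 nodes { }, right has 1 {lily}.
    Root moss: left subtree has 0 nodes { }, right has 3 {fir, bay, sage}.
      Root sage: left subtree has 2 nodes {fir, bay}, right has 0 { }.
        Root bay: left subtree has 1 node {fir}, right has 0 { }.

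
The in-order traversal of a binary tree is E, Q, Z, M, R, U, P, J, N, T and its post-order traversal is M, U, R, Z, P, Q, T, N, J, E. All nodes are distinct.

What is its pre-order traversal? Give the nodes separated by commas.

E, J, Q, P, Z, R, M, U, N, T

The last element of post-order is the root; it splits in-order into left and right subtrees.
Root E: left subtree has 0 nodes { }, right has 9 {Q, Z, M, R, U, P, J, N, T}.
  Root J: left subtree has 6 nodes {Q, Z, M, R, U, P}, right has 2 {N, T}.
    Root Q: left subtree has 0 nodes { }, right has 5 {Z, M, R, U, P}.
      Root P: left subtree has 4 nodes {Z, M, R, U}, right has 0 { }.
        Root Z: left subtree has 0 nodes { }, right has 3 {M, R, U}.
          Root R: left subtree has 1 node {M}, right has 1 {U}.
    Root N: left subtree has 0 nodes { }, right has 1 {T}.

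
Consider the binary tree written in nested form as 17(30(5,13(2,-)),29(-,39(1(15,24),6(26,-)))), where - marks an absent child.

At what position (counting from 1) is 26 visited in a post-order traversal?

8

Post-order visits the left subtree, then the right subtree, then the node.
At 17: go left to 30.
  At 30: go left to 5.
    5 is a leaf — visit 5.
  At 30: go right to 13.
    At 13: go left to 2.
      2 is a leaf — visit 2.
    At 13: no right child.
    Visit 13.
  Visit 30.
At 17: go right to 29.
  At 29: no left child.
  At 29: go right to 39.
    At 39: go left to 1.
      At 1: go left to 15.
        15 is a leaf — visit 15.
      At 1: go right to 24.
        24 is a leaf — visit 24.
      Visit 1.
    At 39: go right to 6.
      At 6: go left to 26.
        26 is a leaf — visit 26.
      At 6: no right child.
      Visit 6.
    Visit 39.
  Visit 29.
Visit 17.
Full post-order sequence: 5, 2, 13, 30, 15, 24, 1, 26, 6, 39, 29, 17.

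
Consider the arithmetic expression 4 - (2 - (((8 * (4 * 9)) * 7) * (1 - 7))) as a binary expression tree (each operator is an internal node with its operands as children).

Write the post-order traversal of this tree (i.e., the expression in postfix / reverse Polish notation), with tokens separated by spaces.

4 2 8 4 9 * * 7 * 1 7 - * - -

Post-order on an expression tree gives postfix notation: for each operator, emit left operand, right operand, then the operator.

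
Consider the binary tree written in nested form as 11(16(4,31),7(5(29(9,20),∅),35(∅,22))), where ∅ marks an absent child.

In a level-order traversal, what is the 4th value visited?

Level-order visits nodes level by level from the root, left to right within each level.
Level 0: 11
Level 1: 16, 7
Level 2: 4, 31, 5, 35
Level 3: 29, 22
Level 4: 9, 20
Full level-order sequence: 11, 16, 7, 4, 31, 5, 35, 29, 22, 9, 20.

4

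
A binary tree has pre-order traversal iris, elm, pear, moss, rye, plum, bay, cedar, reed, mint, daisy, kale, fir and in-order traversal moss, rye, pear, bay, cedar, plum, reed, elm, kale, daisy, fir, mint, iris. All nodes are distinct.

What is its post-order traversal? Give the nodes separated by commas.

rye, moss, cedar, bay, reed, plum, pear, kale, fir, daisy, mint, elm, iris

The first element of pre-order is the root; it splits in-order into left and right subtrees.
Root iris: left subtree has 12 nodes {moss, rye, pear, bay, cedar, plum, reed, elm, kale, daisy, fir, mint}, right has 0 { }.
  Root elm: left subtree has 7 nodes {moss, rye, pear, bay, cedar, plum, reed}, right has 4 {kale, daisy, fir, mint}.
    Root pear: left subtree has 2 nodes {moss, rye}, right has 4 {bay, cedar, plum, reed}.
      Root moss: left subtree has 0 nodes { }, right has 1 {rye}.
      Root plum: left subtree has 2 nodes {bay, cedar}, right has 1 {reed}.
        Root bay: left subtree has 0 nodes { }, right has 1 {cedar}.
    Root mint: left subtree has 3 nodes {kale, daisy, fir}, right has 0 { }.
      Root daisy: left subtree has 1 node {kale}, right has 1 {fir}.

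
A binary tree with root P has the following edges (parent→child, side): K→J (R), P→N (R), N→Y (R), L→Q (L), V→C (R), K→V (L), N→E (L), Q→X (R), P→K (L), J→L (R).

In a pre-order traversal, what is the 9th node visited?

Pre-order visits the node, then its left subtree, then its right subtree.
Visit P.
At P: go left to K.
  Visit K.
  At K: go left to V.
    Visit V.
    At V: no left child.
    At V: go right to C.
      C is a leaf — visit C.
  At K: go right to J.
    Visit J.
    At J: no left child.
    At J: go right to L.
      Visit L.
      At L: go left to Q.
        Visit Q.
        At Q: no left child.
        At Q: go right to X.
          X is a leaf — visit X.
      At L: no right child.
At P: go right to N.
  Visit N.
  At N: go left to E.
    E is a leaf — visit E.
  At N: go right to Y.
    Y is a leaf — visit Y.
Full pre-order sequence: P, K, V, C, J, L, Q, X, N, E, Y.

N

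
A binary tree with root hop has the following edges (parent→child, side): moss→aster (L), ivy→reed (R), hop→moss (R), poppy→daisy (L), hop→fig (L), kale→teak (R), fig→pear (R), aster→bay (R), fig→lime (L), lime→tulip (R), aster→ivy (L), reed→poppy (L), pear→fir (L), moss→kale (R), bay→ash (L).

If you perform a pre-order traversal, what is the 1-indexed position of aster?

Pre-order visits the node, then its left subtree, then its right subtree.
Visit hop.
At hop: go left to fig.
  Visit fig.
  At fig: go left to lime.
    Visit lime.
    At lime: no left child.
    At lime: go right to tulip.
      tulip is a leaf — visit tulip.
  At fig: go right to pear.
    Visit pear.
    At pear: go left to fir.
      fir is a leaf — visit fir.
    At pear: no right child.
At hop: go right to moss.
  Visit moss.
  At moss: go left to aster.
    Visit aster.
    At aster: go left to ivy.
      Visit ivy.
      At ivy: no left child.
      At ivy: go right to reed.
        Visit reed.
        At reed: go left to poppy.
          Visit poppy.
          At poppy: go left to daisy.
            daisy is a leaf — visit daisy.
          At poppy: no right child.
        At reed: no right child.
    At aster: go right to bay.
      Visit bay.
      At bay: go left to ash.
        ash is a leaf — visit ash.
      At bay: no right child.
  At moss: go right to kale.
    Visit kale.
    At kale: no left child.
    At kale: go right to teak.
      teak is a leaf — visit teak.
Full pre-order sequence: hop, fig, lime, tulip, pear, fir, moss, aster, ivy, reed, poppy, daisy, bay, ash, kale, teak.

8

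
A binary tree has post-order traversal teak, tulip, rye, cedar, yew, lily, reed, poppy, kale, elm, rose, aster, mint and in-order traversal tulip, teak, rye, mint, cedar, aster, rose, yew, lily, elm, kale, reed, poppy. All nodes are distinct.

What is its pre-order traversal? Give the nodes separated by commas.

The last element of post-order is the root; it splits in-order into left and right subtrees.
Root mint: left subtree has 3 nodes {tulip, teak, rye}, right has 9 {cedar, aster, rose, yew, lily, elm, kale, reed, poppy}.
  Root rye: left subtree has 2 nodes {tulip, teak}, right has 0 { }.
    Root tulip: left subtree has 0 nodes { }, right has 1 {teak}.
  Root aster: left subtree has 1 node {cedar}, right has 7 {rose, yew, lily, elm, kale, reed, poppy}.
    Root rose: left subtree has 0 nodes { }, right has 6 {yew, lily, elm, kale, reed, poppy}.
      Root elm: left subtree has 2 nodes {yew, lily}, right has 3 {kale, reed, poppy}.
        Root lily: left subtree has 1 node {yew}, right has 0 { }.
        Root kale: left subtree has 0 nodes { }, right has 2 {reed, poppy}.
          Root poppy: left subtree has 1 node {reed}, right has 0 { }.

mint, rye, tulip, teak, aster, cedar, rose, elm, lily, yew, kale, poppy, reed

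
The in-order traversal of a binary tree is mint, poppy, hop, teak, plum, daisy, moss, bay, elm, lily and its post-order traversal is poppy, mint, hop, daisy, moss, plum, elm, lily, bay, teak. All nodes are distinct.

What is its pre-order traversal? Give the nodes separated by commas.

teak, hop, mint, poppy, bay, plum, moss, daisy, lily, elm

The last element of post-order is the root; it splits in-order into left and right subtrees.
Root teak: left subtree has 3 nodes {mint, poppy, hop}, right has 6 {plum, daisy, moss, bay, elm, lily}.
  Root hop: left subtree has 2 nodes {mint, poppy}, right has 0 { }.
    Root mint: left subtree has 0 nodes { }, right has 1 {poppy}.
  Root bay: left subtree has 3 nodes {plum, daisy, moss}, right has 2 {elm, lily}.
    Root plum: left subtree has 0 nodes { }, right has 2 {daisy, moss}.
      Root moss: left subtree has 1 node {daisy}, right has 0 { }.
    Root lily: left subtree has 1 node {elm}, right has 0 { }.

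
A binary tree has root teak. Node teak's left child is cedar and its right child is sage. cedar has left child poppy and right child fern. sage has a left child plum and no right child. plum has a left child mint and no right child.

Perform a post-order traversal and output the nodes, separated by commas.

Post-order visits the left subtree, then the right subtree, then the node.
At teak: go left to cedar.
  At cedar: go left to poppy.
    poppy is a leaf — visit poppy.
  At cedar: go right to fern.
    fern is a leaf — visit fern.
  Visit cedar.
At teak: go right to sage.
  At sage: go left to plum.
    At plum: go left to mint.
      mint is a leaf — visit mint.
    At plum: no right child.
    Visit plum.
  At sage: no right child.
  Visit sage.
Visit teak.

poppy, fern, cedar, mint, plum, sage, teak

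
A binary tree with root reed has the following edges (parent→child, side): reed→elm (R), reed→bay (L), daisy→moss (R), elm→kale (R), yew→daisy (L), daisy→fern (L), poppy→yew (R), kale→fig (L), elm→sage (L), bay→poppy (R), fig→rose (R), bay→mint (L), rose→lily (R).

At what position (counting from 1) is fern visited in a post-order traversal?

2

Post-order visits the left subtree, then the right subtree, then the node.
At reed: go left to bay.
  At bay: go left to mint.
    mint is a leaf — visit mint.
  At bay: go right to poppy.
    At poppy: no left child.
    At poppy: go right to yew.
      At yew: go left to daisy.
        At daisy: go left to fern.
          fern is a leaf — visit fern.
        At daisy: go right to moss.
          moss is a leaf — visit moss.
        Visit daisy.
      At yew: no right child.
      Visit yew.
    Visit poppy.
  Visit bay.
At reed: go right to elm.
  At elm: go left to sage.
    sage is a leaf — visit sage.
  At elm: go right to kale.
    At kale: go left to fig.
      At fig: no left child.
      At fig: go right to rose.
        At rose: no left child.
        At rose: go right to lily.
          lily is a leaf — visit lily.
        Visit rose.
      Visit fig.
    At kale: no right child.
    Visit kale.
  Visit elm.
Visit reed.
Full post-order sequence: mint, fern, moss, daisy, yew, poppy, bay, sage, lily, rose, fig, kale, elm, reed.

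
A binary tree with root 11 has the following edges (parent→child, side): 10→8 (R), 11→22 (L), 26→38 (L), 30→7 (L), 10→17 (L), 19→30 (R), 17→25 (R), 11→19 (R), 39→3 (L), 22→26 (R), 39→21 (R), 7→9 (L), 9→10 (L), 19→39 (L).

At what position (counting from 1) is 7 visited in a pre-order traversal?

Pre-order visits the node, then its left subtree, then its right subtree.
Visit 11.
At 11: go left to 22.
  Visit 22.
  At 22: no left child.
  At 22: go right to 26.
    Visit 26.
    At 26: go left to 38.
      38 is a leaf — visit 38.
    At 26: no right child.
At 11: go right to 19.
  Visit 19.
  At 19: go left to 39.
    Visit 39.
    At 39: go left to 3.
      3 is a leaf — visit 3.
    At 39: go right to 21.
      21 is a leaf — visit 21.
  At 19: go right to 30.
    Visit 30.
    At 30: go left to 7.
      Visit 7.
      At 7: go left to 9.
        Visit 9.
        At 9: go left to 10.
          Visit 10.
          At 10: go left to 17.
            Visit 17.
            At 17: no left child.
            At 17: go right to 25.
              25 is a leaf — visit 25.
          At 10: go right to 8.
            8 is a leaf — visit 8.
        At 9: no right child.
      At 7: no right child.
    At 30: no right child.
Full pre-order sequence: 11, 22, 26, 38, 19, 39, 3, 21, 30, 7, 9, 10, 17, 25, 8.

10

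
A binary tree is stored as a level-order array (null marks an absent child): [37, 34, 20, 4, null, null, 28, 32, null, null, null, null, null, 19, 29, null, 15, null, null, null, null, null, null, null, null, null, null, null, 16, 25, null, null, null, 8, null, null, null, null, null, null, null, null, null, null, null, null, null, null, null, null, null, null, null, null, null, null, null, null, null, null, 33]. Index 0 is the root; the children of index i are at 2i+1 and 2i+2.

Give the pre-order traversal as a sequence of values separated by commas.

Pre-order visits the node, then its left subtree, then its right subtree.
Visit 37.
At 37: go left to 34.
  Visit 34.
  At 34: go left to 4.
    Visit 4.
    At 4: go left to 32.
      Visit 32.
      At 32: no left child.
      At 32: go right to 15.
        Visit 15.
        At 15: go left to 8.
          8 is a leaf — visit 8.
        At 15: no right child.
    At 4: no right child.
  At 34: no right child.
At 37: go right to 20.
  Visit 20.
  At 20: no left child.
  At 20: go right to 28.
    Visit 28.
    At 28: go left to 19.
      Visit 19.
      At 19: no left child.
      At 19: go right to 16.
        16 is a leaf — visit 16.
    At 28: go right to 29.
      Visit 29.
      At 29: go left to 25.
        Visit 25.
        At 25: no left child.
        At 25: go right to 33.
          33 is a leaf — visit 33.
      At 29: no right child.

37, 34, 4, 32, 15, 8, 20, 28, 19, 16, 29, 25, 33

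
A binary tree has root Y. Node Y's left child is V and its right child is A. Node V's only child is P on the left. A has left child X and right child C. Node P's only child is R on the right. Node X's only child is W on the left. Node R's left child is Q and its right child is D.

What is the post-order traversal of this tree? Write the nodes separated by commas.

Q, D, R, P, V, W, X, C, A, Y

Post-order visits the left subtree, then the right subtree, then the node.
At Y: go left to V.
  At V: go left to P.
    At P: no left child.
    At P: go right to R.
      At R: go left to Q.
        Q is a leaf — visit Q.
      At R: go right to D.
        D is a leaf — visit D.
      Visit R.
    Visit P.
  At V: no right child.
  Visit V.
At Y: go right to A.
  At A: go left to X.
    At X: go left to W.
      W is a leaf — visit W.
    At X: no right child.
    Visit X.
  At A: go right to C.
    C is a leaf — visit C.
  Visit A.
Visit Y.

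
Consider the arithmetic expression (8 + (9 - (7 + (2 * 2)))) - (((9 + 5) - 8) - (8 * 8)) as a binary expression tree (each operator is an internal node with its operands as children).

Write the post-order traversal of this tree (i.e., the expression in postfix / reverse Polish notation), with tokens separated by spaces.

Post-order on an expression tree gives postfix notation: for each operator, emit left operand, right operand, then the operator.

8 9 7 2 2 * + - + 9 5 + 8 - 8 8 * - -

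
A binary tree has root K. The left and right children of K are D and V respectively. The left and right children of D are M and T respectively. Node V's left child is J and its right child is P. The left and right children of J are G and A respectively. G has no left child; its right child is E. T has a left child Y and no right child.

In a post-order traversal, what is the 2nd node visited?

Post-order visits the left subtree, then the right subtree, then the node.
At K: go left to D.
  At D: go left to M.
    M is a leaf — visit M.
  At D: go right to T.
    At T: go left to Y.
      Y is a leaf — visit Y.
    At T: no right child.
    Visit T.
  Visit D.
At K: go right to V.
  At V: go left to J.
    At J: go left to G.
      At G: no left child.
      At G: go right to E.
        E is a leaf — visit E.
      Visit G.
    At J: go right to A.
      A is a leaf — visit A.
    Visit J.
  At V: go right to P.
    P is a leaf — visit P.
  Visit V.
Visit K.
Full post-order sequence: M, Y, T, D, E, G, A, J, P, V, K.

Y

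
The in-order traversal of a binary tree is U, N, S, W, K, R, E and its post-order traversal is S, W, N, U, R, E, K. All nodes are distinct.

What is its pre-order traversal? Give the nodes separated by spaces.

The last element of post-order is the root; it splits in-order into left and right subtrees.
Root K: left subtree has 4 nodes {U, N, S, W}, right has 2 {R, E}.
  Root U: left subtree has 0 nodes { }, right has 3 {N, S, W}.
    Root N: left subtree has 0 nodes { }, right has 2 {S, W}.
      Root W: left subtree has 1 node {S}, right has 0 { }.
  Root E: left subtree has 1 node {R}, right has 0 { }.

K U N W S E R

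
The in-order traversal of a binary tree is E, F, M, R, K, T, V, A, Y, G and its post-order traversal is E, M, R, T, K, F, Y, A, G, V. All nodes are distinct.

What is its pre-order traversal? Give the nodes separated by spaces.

V F E K R M T G A Y

The last element of post-order is the root; it splits in-order into left and right subtrees.
Root V: left subtree has 6 nodes {E, F, M, R, K, T}, right has 3 {A, Y, G}.
  Root F: left subtree has 1 node {E}, right has 4 {M, R, K, T}.
    Root K: left subtree has 2 nodes {M, R}, right has 1 {T}.
      Root R: left subtree has 1 node {M}, right has 0 { }.
  Root G: left subtree has 2 nodes {A, Y}, right has 0 { }.
    Root A: left subtree has 0 nodes { }, right has 1 {Y}.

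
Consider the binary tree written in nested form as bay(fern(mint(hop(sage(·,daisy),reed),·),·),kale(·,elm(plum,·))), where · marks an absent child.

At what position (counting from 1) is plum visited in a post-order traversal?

Post-order visits the left subtree, then the right subtree, then the node.
At bay: go left to fern.
  At fern: go left to mint.
    At mint: go left to hop.
      At hop: go left to sage.
        At sage: no left child.
        At sage: go right to daisy.
          daisy is a leaf — visit daisy.
        Visit sage.
      At hop: go right to reed.
        reed is a leaf — visit reed.
      Visit hop.
    At mint: no right child.
    Visit mint.
  At fern: no right child.
  Visit fern.
At bay: go right to kale.
  At kale: no left child.
  At kale: go right to elm.
    At elm: go left to plum.
      plum is a leaf — visit plum.
    At elm: no right child.
    Visit elm.
  Visit kale.
Visit bay.
Full post-order sequence: daisy, sage, reed, hop, mint, fern, plum, elm, kale, bay.

7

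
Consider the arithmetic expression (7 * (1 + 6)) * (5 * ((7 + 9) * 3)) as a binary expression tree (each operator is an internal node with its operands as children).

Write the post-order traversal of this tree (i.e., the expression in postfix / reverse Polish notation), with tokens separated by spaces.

7 1 6 + * 5 7 9 + 3 * * *

Post-order on an expression tree gives postfix notation: for each operator, emit left operand, right operand, then the operator.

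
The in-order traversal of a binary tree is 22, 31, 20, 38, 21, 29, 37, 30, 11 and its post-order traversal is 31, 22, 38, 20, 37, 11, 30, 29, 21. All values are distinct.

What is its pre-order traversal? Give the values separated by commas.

21, 20, 22, 31, 38, 29, 30, 37, 11

The last element of post-order is the root; it splits in-order into left and right subtrees.
Root 21: left subtree has 4 nodes {22, 31, 20, 38}, right has 4 {29, 37, 30, 11}.
  Root 20: left subtree has 2 nodes {22, 31}, right has 1 {38}.
    Root 22: left subtree has 0 nodes { }, right has 1 {31}.
  Root 29: left subtree has 0 nodes { }, right has 3 {37, 30, 11}.
    Root 30: left subtree has 1 node {37}, right has 1 {11}.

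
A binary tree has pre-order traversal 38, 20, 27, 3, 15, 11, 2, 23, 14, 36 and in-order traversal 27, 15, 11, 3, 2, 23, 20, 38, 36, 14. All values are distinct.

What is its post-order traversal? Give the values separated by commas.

11, 15, 23, 2, 3, 27, 20, 36, 14, 38

The first element of pre-order is the root; it splits in-order into left and right subtrees.
Root 38: left subtree has 7 nodes {27, 15, 11, 3, 2, 23, 20}, right has 2 {36, 14}.
  Root 20: left subtree has 6 nodes {27, 15, 11, 3, 2, 23}, right has 0 { }.
    Root 27: left subtree has 0 nodes { }, right has 5 {15, 11, 3, 2, 23}.
      Root 3: left subtree has 2 nodes {15, 11}, right has 2 {2, 23}.
        Root 15: left subtree has 0 nodes { }, right has 1 {11}.
        Root 2: left subtree has 0 nodes { }, right has 1 {23}.
  Root 14: left subtree has 1 node {36}, right has 0 { }.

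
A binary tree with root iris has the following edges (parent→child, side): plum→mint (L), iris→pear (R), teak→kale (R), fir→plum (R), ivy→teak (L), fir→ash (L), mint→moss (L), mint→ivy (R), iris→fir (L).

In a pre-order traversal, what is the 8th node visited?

teak

Pre-order visits the node, then its left subtree, then its right subtree.
Visit iris.
At iris: go left to fir.
  Visit fir.
  At fir: go left to ash.
    ash is a leaf — visit ash.
  At fir: go right to plum.
    Visit plum.
    At plum: go left to mint.
      Visit mint.
      At mint: go left to moss.
        moss is a leaf — visit moss.
      At mint: go right to ivy.
        Visit ivy.
        At ivy: go left to teak.
          Visit teak.
          At teak: no left child.
          At teak: go right to kale.
            kale is a leaf — visit kale.
        At ivy: no right child.
    At plum: no right child.
At iris: go right to pear.
  pear is a leaf — visit pear.
Full pre-order sequence: iris, fir, ash, plum, mint, moss, ivy, teak, kale, pear.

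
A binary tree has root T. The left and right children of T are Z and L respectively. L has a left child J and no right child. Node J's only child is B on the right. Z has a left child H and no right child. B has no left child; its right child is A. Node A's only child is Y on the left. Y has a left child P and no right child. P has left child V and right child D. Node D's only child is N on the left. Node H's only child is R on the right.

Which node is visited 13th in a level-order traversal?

N

Level-order visits nodes level by level from the root, left to right within each level.
Level 0: T
Level 1: Z, L
Level 2: H, J
Level 3: R, B
Level 4: A
Level 5: Y
Level 6: P
Level 7: V, D
Level 8: N
Full level-order sequence: T, Z, L, H, J, R, B, A, Y, P, V, D, N.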